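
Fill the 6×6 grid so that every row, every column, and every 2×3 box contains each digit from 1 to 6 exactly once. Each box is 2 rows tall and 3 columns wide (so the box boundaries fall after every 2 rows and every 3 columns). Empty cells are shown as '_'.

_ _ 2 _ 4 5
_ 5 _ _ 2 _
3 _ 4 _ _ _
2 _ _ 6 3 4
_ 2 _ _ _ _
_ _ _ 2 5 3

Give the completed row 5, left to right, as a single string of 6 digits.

523461

r3c5 = 1 (sole candidate).
r3c6 = 2 (sole candidate).
r4c2 = 1 (sole candidate).
r4c3 = 5 (sole candidate).
r5c5 = 6: row 5 has {2}; col 5 has {1,2,3,4,5}; box has {2,3,5} → only 6 remains.
r5c6 = 1: row 5 has {2,6}; col 6 has {2,3,4,5}; box has {2,3,5,6} → only 1 remains.
r2c6 = 6 (sole candidate).
r3c2 = 6 (sole candidate).
r3c4 = 5 (sole candidate).
r5c3 = 3: row 5 has {1,2,6}; col 3 has {2,4,5}; box has {2} → only 3 remains.
r5c4 = 4: row 5 has {1,2,3,6}; col 4 has {2,5,6}; box has {1,2,3,5,6} → only 4 remains.
r6c2 = 4 (sole candidate).
r1c2 = 3 (sole candidate).
r1c4 = 1 (sole candidate).
r2c3 = 1 (sole candidate).
r2c4 = 3 (sole candidate).
r5c1 = 5: row 5 has {1,2,3,4,6}; col 1 has {2,3}; box has {2,3,4} → only 5 remains.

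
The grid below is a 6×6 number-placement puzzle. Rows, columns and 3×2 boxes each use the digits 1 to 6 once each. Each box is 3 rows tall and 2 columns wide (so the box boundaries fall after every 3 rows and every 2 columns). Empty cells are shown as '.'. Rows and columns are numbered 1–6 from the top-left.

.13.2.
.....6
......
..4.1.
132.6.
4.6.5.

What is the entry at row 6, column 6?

3

row 5, column 4 = 5: row 5 has {1,2,3,6}; col 4 has {}; box has {2,4,6} → only 5 remains.
row 5, column 6 = 4: row 5 has {1,2,3,5,6}; col 6 has {6}; box has {1,5,6} → only 4 remains.
row 6, column 2 = 2: row 6 has {4,5,6}; col 2 has {1,3}; box has {1,3,4} → only 2 remains.
row 6, column 6 = 3: row 6 has {2,4,5,6}; col 6 has {4,6}; box has {1,4,5,6} → only 3 remains.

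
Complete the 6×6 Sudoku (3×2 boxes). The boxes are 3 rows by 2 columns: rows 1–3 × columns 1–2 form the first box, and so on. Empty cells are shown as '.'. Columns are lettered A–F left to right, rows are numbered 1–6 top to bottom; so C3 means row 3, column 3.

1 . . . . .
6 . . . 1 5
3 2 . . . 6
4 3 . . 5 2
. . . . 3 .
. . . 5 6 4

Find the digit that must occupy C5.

F1 = 3 (sole candidate).
B2 = 4 (sole candidate).
E3 = 4 (sole candidate).
F5 = 1 (sole candidate).
A6 = 2 (sole candidate).
B6 = 1 (sole candidate).
C6 = 3 (sole candidate).
B1 = 5 (sole candidate).
E1 = 2 (sole candidate).
C2 = 2 (sole candidate).
D2 = 3 (sole candidate).
D3 = 1 (sole candidate).
D4 = 6 (sole candidate).
A5 = 5 (sole candidate).
B5 = 6 (sole candidate).
C5 = 4: row 5 has {1,3,5,6}; col 3 has {2,3}; box has {3,5,6} → only 4 remains.

4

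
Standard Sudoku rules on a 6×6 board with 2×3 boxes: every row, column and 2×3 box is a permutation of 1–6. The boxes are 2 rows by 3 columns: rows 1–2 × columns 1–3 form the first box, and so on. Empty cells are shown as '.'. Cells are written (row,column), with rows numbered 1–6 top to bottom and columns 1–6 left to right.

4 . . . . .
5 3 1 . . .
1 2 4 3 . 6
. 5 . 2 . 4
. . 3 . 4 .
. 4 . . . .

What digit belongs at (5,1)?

(1,2) = 6 (sole candidate).
(1,3) = 2 (sole candidate).
(2,6) = 2 (sole candidate).
(3,5) = 5 (sole candidate).
(4,3) = 6 (sole candidate).
(4,5) = 1 (sole candidate).
(5,2) = 1 (sole candidate).
(5,6) = 5 (sole candidate).
(6,3) = 5 (sole candidate).
(1,5) = 3 (sole candidate).
(1,6) = 1 (sole candidate).
(2,5) = 6 (sole candidate).
(4,1) = 3 (sole candidate).
(5,4) = 6 (sole candidate).
(6,4) = 1 (sole candidate).
(6,5) = 2 (sole candidate).
(6,6) = 3 (sole candidate).
(1,4) = 5 (sole candidate).
(2,4) = 4 (sole candidate).
(5,1) = 2: row 5 has {1,3,4,5,6}; col 1 has {1,3,4,5}; box has {1,3,4,5} → only 2 remains.

2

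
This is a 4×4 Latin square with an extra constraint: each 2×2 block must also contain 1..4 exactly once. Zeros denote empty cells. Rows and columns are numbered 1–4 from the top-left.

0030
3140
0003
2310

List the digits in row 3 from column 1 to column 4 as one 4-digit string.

1423

R1C1 = 4: row 1 has {3}; col 1 has {2,3}; box has {1,3} → only 4 remains.
R1C2 = 2: row 1 has {3,4}; col 2 has {1,3}; box has {1,3,4} → only 2 remains.
R1C4 = 1: row 1 has {2,3,4}; col 4 has {3}; box has {3,4} → only 1 remains.
R2C4 = 2: row 2 has {1,3,4}; col 4 has {1,3}; box has {1,3,4} → only 2 remains.
R3C1 = 1: row 3 has {3}; col 1 has {2,3,4}; box has {2,3} → only 1 remains.
R3C2 = 4: row 3 has {1,3}; col 2 has {1,2,3}; box has {1,2,3} → only 4 remains.
R3C3 = 2: row 3 has {1,3,4}; col 3 has {1,3,4}; box has {1,3} → only 2 remains.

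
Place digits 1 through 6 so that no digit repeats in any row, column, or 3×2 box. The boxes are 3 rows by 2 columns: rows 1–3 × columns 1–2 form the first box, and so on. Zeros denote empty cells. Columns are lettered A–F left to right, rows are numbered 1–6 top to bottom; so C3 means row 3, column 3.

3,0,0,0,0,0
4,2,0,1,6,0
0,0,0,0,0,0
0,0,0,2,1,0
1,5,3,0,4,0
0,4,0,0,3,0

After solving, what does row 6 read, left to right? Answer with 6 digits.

241536

C2 = 5: row 2 has {1,2,4,6}; col 3 has {3}; box has {1} → only 5 remains.
F2 = 3: row 2 has {1,2,4,5,6}; col 6 has {}; box has {6} → only 3 remains.
A4 = 6: row 4 has {1,2}; col 1 has {1,3,4}; box has {1,4,5} → only 6 remains.
B4 = 3: row 4 has {1,2,6}; col 2 has {2,4,5}; box has {1,4,5,6} → only 3 remains.
C4 = 4: row 4 has {1,2,3,6}; col 3 has {3,5}; box has {2,3} → only 4 remains.
F4 = 5: row 4 has {1,2,3,4,6}; col 6 has {3}; box has {1,3,4} → only 5 remains.
D5 = 6: row 5 has {1,3,4,5}; col 4 has {1,2}; box has {2,3,4} → only 6 remains.
F5 = 2: row 5 has {1,3,4,5,6}; col 6 has {3,5}; box has {1,3,4,5} → only 2 remains.
A6 = 2: row 6 has {3,4}; col 1 has {1,3,4,6}; box has {1,3,4,5,6} → only 2 remains.
C6 = 1: row 6 has {2,3,4}; col 3 has {3,4,5}; box has {2,3,4,6} → only 1 remains.
D6 = 5: row 6 has {1,2,3,4}; col 4 has {1,2,6}; box has {1,2,3,4,6} → only 5 remains.
F6 = 6: row 6 has {1,2,3,4,5}; col 6 has {2,3,5}; box has {1,2,3,4,5} → only 6 remains.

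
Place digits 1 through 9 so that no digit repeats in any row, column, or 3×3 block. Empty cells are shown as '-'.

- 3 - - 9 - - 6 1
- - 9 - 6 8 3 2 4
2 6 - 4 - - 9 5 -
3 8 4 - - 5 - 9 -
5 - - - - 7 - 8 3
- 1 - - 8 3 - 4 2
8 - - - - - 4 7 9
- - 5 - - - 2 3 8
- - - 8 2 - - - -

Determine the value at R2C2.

R1C6 = 2 (sole candidate).
R3C6 = 1 (sole candidate).
R3C9 = 7 (sole candidate).
R4C5 = 1 (sole candidate).
R4C9 = 6 (sole candidate).
R5C5 = 4 (sole candidate).
R5C7 = 1 (sole candidate).
R7C2 = 2 (sole candidate).
R7C6 = 6 (sole candidate).
R8C5 = 7 (sole candidate).
R9C8 = 1 (sole candidate).
R9C9 = 5 (sole candidate).
R1C7 = 8 (sole candidate).
R3C3 = 8 (sole candidate).
R3C5 = 3 (sole candidate).
R4C4 = 2 (sole candidate).
R4C7 = 7 (sole candidate).
R5C2 = 9 (sole candidate).
R5C4 = 6 (sole candidate).
R6C4 = 9 (sole candidate).
R6C7 = 5 (sole candidate).
R7C5 = 5 (sole candidate).
R8C2 = 4 (sole candidate).
R8C4 = 1 (sole candidate).
R8C6 = 9 (sole candidate).
R9C2 = 7 (sole candidate).
R9C6 = 4 (sole candidate).
R9C7 = 6 (sole candidate).
R1C3 = 7 (sole candidate).
R1C4 = 5 (sole candidate).
R2C1 = 1 (sole candidate).
R2C2 = 5: row 2 has {1,2,3,4,6,8,9}; col 2 has {1,2,3,4,6,7,8,9}; box has {1,2,3,6,7,8,9} → only 5 remains.

5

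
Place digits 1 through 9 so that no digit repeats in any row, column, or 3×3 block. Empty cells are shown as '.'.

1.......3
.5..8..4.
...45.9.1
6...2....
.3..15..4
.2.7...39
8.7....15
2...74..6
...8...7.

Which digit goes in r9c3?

5

r9c9 = 2: row 9 has {7,8}; col 9 has {1,3,4,5,6,9}; box has {1,5,6,7} → only 2 remains.
r2c9 = 7: row 2 has {4,5,8}; col 9 has {1,2,3,4,5,6,9}; box has {1,3,4,9} → only 7 remains.
r4c9 = 8: row 4 has {2,6}; col 9 has {1,2,3,4,5,6,7,9}; box has {3,4,9} → only 8 remains.
r4c8 = 5: row 4 has {2,6,8}; col 8 has {1,3,4,7}; box has {3,4,8,9} → only 5 remains.
r1c7 = 5: in row 1, 5 can only go here (every other open cell in that row sees a 5).
r5c3 = 8: in row 5, 8 can only go here (every other open cell in that row sees an 8).
r6c6 = 8: in row 6, 8 can only go here (every other open cell in that row sees an 8).
r8c4 = 5: in column 4, 5 can only go here (every other open cell in that column sees a 5).
r2c4 = 1: in column 4, 1 can only go here (every other open cell in that column sees a 1).
r6c5 = 4: in column 5, 4 can only go here (every other open cell in that column sees a 4).
r6c1 = 5: row 6 has {2,3,4,7,8,9}; col 1 has {1,2,6,8}; box has {2,3,6,8} → only 5 remains.
r6c3 = 1: row 6 has {2,3,4,5,7,8,9}; col 3 has {7,8}; box has {2,3,5,6,8} → only 1 remains.
r6c7 = 6: row 6 has {1,2,3,4,5,7,8,9}; col 7 has {5,9}; box has {3,4,5,8,9} → only 6 remains.
r2c7 = 2: row 2 has {1,4,5,7,8}; col 7 has {5,6,9}; box has {1,3,4,5,7,9} → only 2 remains.
r5c7 = 7: row 5 has {1,3,4,5,8}; col 7 has {2,5,6,9}; box has {3,4,5,6,8,9} → only 7 remains.
r5c8 = 2: row 5 has {1,3,4,5,7,8}; col 8 has {1,3,4,5,7}; box has {3,4,5,6,7,8,9} → only 2 remains.
r4c7 = 1: row 4 has {2,5,6,8}; col 7 has {2,5,6,7,9}; box has {2,3,4,5,6,7,8,9} → only 1 remains.
r5c1 = 9: row 5 has {1,2,3,4,5,7,8}; col 1 has {1,2,5,6,8}; box has {1,2,3,5,6,8} → only 9 remains.
r5c4 = 6: row 5 has {1,2,3,4,5,7,8,9}; col 4 has {1,4,5,7,8}; box has {1,2,4,5,7,8} → only 6 remains.
r2c1 = 3: row 2 has {1,2,4,5,7,8}; col 1 has {1,2,5,6,8,9}; box has {1,5} → only 3 remains.
r3c1 = 7: row 3 has {1,4,5,9}; col 1 has {1,2,3,5,6,8,9}; box has {1,3,5} → only 7 remains.
r4c3 = 4: row 4 has {1,2,5,6,8}; col 3 has {1,7,8}; box has {1,2,3,5,6,8,9} → only 4 remains.
r9c1 = 4: row 9 has {2,7,8}; col 1 has {1,2,3,5,6,7,8,9}; box has {2,7,8} → only 4 remains.
r9c7 = 3: row 9 has {2,4,7,8}; col 7 has {1,2,5,6,7,9}; box has {1,2,5,6,7} → only 3 remains.
r4c2 = 7: row 4 has {1,2,4,5,6,8}; col 2 has {2,3,5}; box has {1,2,3,4,5,6,8,9} → only 7 remains.
r7c7 = 4: row 7 has {1,5,7,8}; col 7 has {1,2,3,5,6,7,9}; box has {1,2,3,5,6,7} → only 4 remains.
r8c7 = 8: row 8 has {2,4,5,6,7}; col 7 has {1,2,3,4,5,6,7,9}; box has {1,2,3,4,5,6,7} → only 8 remains.
r8c8 = 9: row 8 has {2,4,5,6,7,8}; col 8 has {1,2,3,4,5,7}; box has {1,2,3,4,5,6,7,8} → only 9 remains.
r8c2 = 1: row 8 has {2,4,5,6,7,8,9}; col 2 has {2,3,5,7}; box has {2,4,7,8} → only 1 remains.
r8c3 = 3: row 8 has {1,2,4,5,6,7,8,9}; col 3 has {1,4,7,8}; box has {1,2,4,7,8} → only 3 remains.
r1c2 = 4: in row 1, 4 can only go here (every other open cell in that row sees a 4).
r1c6 = 7: in row 1, 7 can only go here (every other open cell in that row sees a 7).
r1c8 = 8: in row 1, 8 can only go here (every other open cell in that row sees an 8).
r3c8 = 6: row 3 has {1,4,5,7,9}; col 8 has {1,2,3,4,5,7,8,9}; box has {1,2,3,4,5,7,8,9} → only 6 remains.
r3c2 = 8: row 3 has {1,4,5,6,7,9}; col 2 has {1,2,3,4,5,7}; box has {1,3,4,5,7} → only 8 remains.
r3c3 = 2: row 3 has {1,4,5,6,7,8,9}; col 3 has {1,3,4,7,8}; box has {1,3,4,5,7,8} → only 2 remains.
r3c6 = 3: row 3 has {1,2,4,5,6,7,8,9}; col 6 has {4,5,7,8}; box has {1,4,5,7,8} → only 3 remains.
r4c6 = 9: row 4 has {1,2,4,5,6,7,8}; col 6 has {3,4,5,7,8}; box has {1,2,4,5,6,7,8} → only 9 remains.
r2c6 = 6: row 2 has {1,2,3,4,5,7,8}; col 6 has {3,4,5,7,8,9}; box has {1,3,4,5,7,8} → only 6 remains.
r4c4 = 3: row 4 has {1,2,4,5,6,7,8,9}; col 4 has {1,4,5,6,7,8}; box has {1,2,4,5,6,7,8,9} → only 3 remains.
r7c6 = 2: row 7 has {1,4,5,7,8}; col 6 has {3,4,5,6,7,8,9}; box has {4,5,7,8} → only 2 remains.
r9c6 = 1: row 9 has {2,3,4,7,8}; col 6 has {2,3,4,5,6,7,8,9}; box has {2,4,5,7,8} → only 1 remains.
r1c5 = 9: row 1 has {1,3,4,5,7,8}; col 5 has {1,2,4,5,7,8}; box has {1,3,4,5,6,7,8} → only 9 remains.
r2c3 = 9: row 2 has {1,2,3,4,5,6,7,8}; col 3 has {1,2,3,4,7,8}; box has {1,2,3,4,5,7,8} → only 9 remains.
r7c4 = 9: row 7 has {1,2,4,5,7,8}; col 4 has {1,3,4,5,6,7,8}; box has {1,2,4,5,7,8} → only 9 remains.
r9c5 = 6: row 9 has {1,2,3,4,7,8}; col 5 has {1,2,4,5,7,8,9}; box has {1,2,4,5,7,8,9} → only 6 remains.
r1c3 = 6: row 1 has {1,3,4,5,7,8,9}; col 3 has {1,2,3,4,7,8,9}; box has {1,2,3,4,5,7,8,9} → only 6 remains.
r1c4 = 2: row 1 has {1,3,4,5,6,7,8,9}; col 4 has {1,3,4,5,6,7,8,9}; box has {1,3,4,5,6,7,8,9} → only 2 remains.
r7c2 = 6: row 7 has {1,2,4,5,7,8,9}; col 2 has {1,2,3,4,5,7,8}; box has {1,2,3,4,7,8} → only 6 remains.
r7c5 = 3: row 7 has {1,2,4,5,6,7,8,9}; col 5 has {1,2,4,5,6,7,8,9}; box has {1,2,4,5,6,7,8,9} → only 3 remains.
r9c2 = 9: row 9 has {1,2,3,4,6,7,8}; col 2 has {1,2,3,4,5,6,7,8}; box has {1,2,3,4,6,7,8} → only 9 remains.
r9c3 = 5: row 9 has {1,2,3,4,6,7,8,9}; col 3 has {1,2,3,4,6,7,8,9}; box has {1,2,3,4,6,7,8,9} → only 5 remains.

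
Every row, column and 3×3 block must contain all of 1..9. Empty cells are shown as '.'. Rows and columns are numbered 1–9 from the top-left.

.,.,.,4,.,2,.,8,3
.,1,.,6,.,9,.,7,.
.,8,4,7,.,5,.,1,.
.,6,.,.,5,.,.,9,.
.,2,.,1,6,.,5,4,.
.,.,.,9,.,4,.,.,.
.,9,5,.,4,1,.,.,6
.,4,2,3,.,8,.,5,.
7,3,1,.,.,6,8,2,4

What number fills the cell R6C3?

R1C5 = 1 (sole candidate).
R2C3 = 3 (sole candidate).
R2C5 = 8 (sole candidate).
R3C5 = 3 (sole candidate).
R7C1 = 8 (sole candidate).
R7C4 = 2 (sole candidate).
R7C8 = 3 (sole candidate).
R8C1 = 6 (sole candidate).
R9C4 = 5 (sole candidate).
R9C5 = 9 (sole candidate).
R4C4 = 8 (sole candidate).
R6C8 = 6 (sole candidate).
R7C7 = 7 (sole candidate).
R8C5 = 7 (sole candidate).
R4C3 = 7 (sole candidate).
R4C6 = 3 (sole candidate).
R5C6 = 7 (sole candidate).
R5C9 = 8 (sole candidate).
R6C2 = 5 (sole candidate).
R6C3 = 8: row 6 has {4,5,6,9}; col 3 has {1,2,3,4,5,7}; box has {2,5,6,7} → only 8 remains.

8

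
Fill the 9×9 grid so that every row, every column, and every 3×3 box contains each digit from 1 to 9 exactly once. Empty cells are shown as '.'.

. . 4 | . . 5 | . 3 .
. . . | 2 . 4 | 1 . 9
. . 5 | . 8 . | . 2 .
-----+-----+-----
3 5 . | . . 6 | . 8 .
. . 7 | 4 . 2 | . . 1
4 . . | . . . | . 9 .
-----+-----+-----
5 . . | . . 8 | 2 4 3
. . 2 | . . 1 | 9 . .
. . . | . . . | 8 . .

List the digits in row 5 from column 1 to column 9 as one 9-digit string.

987452361

r2c8 = 5: in row 2, 5 can only go here (every other open cell in that row sees a 5).
r5c8 = 6: row 5 has {1,2,4,7}; col 8 has {2,3,4,5,8,9}; box has {1,8,9} → only 6 remains.
r8c8 = 7: row 8 has {1,2,9}; col 8 has {2,3,4,5,6,8,9}; box has {2,3,4,8,9} → only 7 remains.
r9c8 = 1: row 9 has {8}; col 8 has {2,3,4,5,6,7,8,9}; box has {2,3,4,7,8,9} → only 1 remains.
r4c9 = 2: in row 4, 2 can only go here (every other open cell in that row sees a 2).
r4c7 = 4: in row 4, 4 can only go here (every other open cell in that row sees a 4).
r3c9 = 4: in row 3, 4 can only go here (every other open cell in that row sees a 4).
r6c2 = 2: in row 6, 2 can only go here (every other open cell in that row sees a 2).
r1c1 = 2: in row 1, 2 can only go here (every other open cell in that row sees a 2).
r6c3 = 6: in row 6, 6 can only go here (every other open cell in that row sees a 6).
r6c4 = 8: in row 6, 8 can only go here (every other open cell in that row sees an 8).
r6c5 = 1: in row 6, 1 can only go here (every other open cell in that row sees a 1).
r4c3 = 1: in row 4, 1 can only go here (every other open cell in that row sees a 1).
r7c3 = 9: row 7 has {2,3,4,5,8}; col 3 has {1,2,4,5,6,7}; box has {2,5} → only 9 remains.
r9c3 = 3: row 9 has {1,8}; col 3 has {1,2,4,5,6,7,9}; box has {2,5,9} → only 3 remains.
r2c3 = 8: row 2 has {1,2,4,5,9}; col 3 has {1,2,3,4,5,6,7,9}; box has {2,4,5} → only 8 remains.
r1c9 = 8: in row 1, 8 can only go here (every other open cell in that row sees an 8).
r7c2 = 1: in row 7, 1 can only go here (every other open cell in that row sees a 1).
r1c4 = 1: in row 1, 1 can only go here (every other open cell in that row sees a 1).
r3c1 = 1: in row 3, 1 can only go here (every other open cell in that row sees a 1).
r9c5 = 2: in row 9, 2 can only go here (every other open cell in that row sees a 2).
r9c2 = 4: in row 9, 4 can only go here (every other open cell in that row sees a 4).
r8c5 = 4: in row 8, 4 can only go here (every other open cell in that row sees a 4).
r8c4 = 3: in row 8, 3 can only go here (every other open cell in that row sees a 3).
r8c9 = 5: in row 8, 5 can only go here (every other open cell in that row sees a 5).
r6c9 = 7: row 6 has {1,2,4,6,8,9}; col 9 has {1,2,3,4,5,8,9}; box has {1,2,4,6,8,9} → only 7 remains.
r9c9 = 6: row 9 has {1,2,3,4,8}; col 9 has {1,2,3,4,5,7,8,9}; box has {1,2,3,4,5,7,8,9} → only 6 remains.
r6c6 = 3: row 6 has {1,2,4,6,7,8,9}; col 6 has {1,2,4,5,6,8}; box has {1,2,4,6,8} → only 3 remains.
r6c7 = 5: row 6 has {1,2,3,4,6,7,8,9}; col 7 has {1,2,4,8,9}; box has {1,2,4,6,7,8,9} → only 5 remains.
r9c1 = 7: row 9 has {1,2,3,4,6,8}; col 1 has {1,2,3,4,5}; box has {1,2,3,4,5,9} → only 7 remains.
r9c6 = 9: row 9 has {1,2,3,4,6,7,8}; col 6 has {1,2,3,4,5,6,8}; box has {1,2,3,4,8} → only 9 remains.
r2c1 = 6: row 2 has {1,2,4,5,8,9}; col 1 has {1,2,3,4,5,7}; box has {1,2,4,5,8} → only 6 remains.
r3c6 = 7: row 3 has {1,2,4,5,8}; col 6 has {1,2,3,4,5,6,8,9}; box has {1,2,4,5,8} → only 7 remains.
r3c7 = 6: row 3 has {1,2,4,5,7,8}; col 7 has {1,2,4,5,8,9}; box has {1,2,3,4,5,8,9} → only 6 remains.
r5c7 = 3: row 5 has {1,2,4,6,7}; col 7 has {1,2,4,5,6,8,9}; box has {1,2,4,5,6,7,8,9} → only 3 remains.
r8c1 = 8: row 8 has {1,2,3,4,5,7,9}; col 1 has {1,2,3,4,5,6,7}; box has {1,2,3,4,5,7,9} → only 8 remains.
r8c2 = 6: row 8 has {1,2,3,4,5,7,8,9}; col 2 has {1,2,4,5}; box has {1,2,3,4,5,7,8,9} → only 6 remains.
r9c4 = 5: row 9 has {1,2,3,4,6,7,8,9}; col 4 has {1,2,3,4,8}; box has {1,2,3,4,8,9} → only 5 remains.
r1c7 = 7: row 1 has {1,2,3,4,5,8}; col 7 has {1,2,3,4,5,6,8,9}; box has {1,2,3,4,5,6,8,9} → only 7 remains.
r2c5 = 3: row 2 has {1,2,4,5,6,8,9}; col 5 has {1,2,4,8}; box has {1,2,4,5,7,8} → only 3 remains.
r3c4 = 9: row 3 has {1,2,4,5,6,7,8}; col 4 has {1,2,3,4,5,8}; box has {1,2,3,4,5,7,8} → only 9 remains.
r4c4 = 7: row 4 has {1,2,3,4,5,6,8}; col 4 has {1,2,3,4,5,8,9}; box has {1,2,3,4,6,8} → only 7 remains.
r4c5 = 9: row 4 has {1,2,3,4,5,6,7,8}; col 5 has {1,2,3,4,8}; box has {1,2,3,4,6,7,8} → only 9 remains.
r5c1 = 9: row 5 has {1,2,3,4,6,7}; col 1 has {1,2,3,4,5,6,7,8}; box has {1,2,3,4,5,6,7} → only 9 remains.
r5c2 = 8: row 5 has {1,2,3,4,6,7,9}; col 2 has {1,2,4,5,6}; box has {1,2,3,4,5,6,7,9} → only 8 remains.
r5c5 = 5: row 5 has {1,2,3,4,6,7,8,9}; col 5 has {1,2,3,4,8,9}; box has {1,2,3,4,6,7,8,9} → only 5 remains.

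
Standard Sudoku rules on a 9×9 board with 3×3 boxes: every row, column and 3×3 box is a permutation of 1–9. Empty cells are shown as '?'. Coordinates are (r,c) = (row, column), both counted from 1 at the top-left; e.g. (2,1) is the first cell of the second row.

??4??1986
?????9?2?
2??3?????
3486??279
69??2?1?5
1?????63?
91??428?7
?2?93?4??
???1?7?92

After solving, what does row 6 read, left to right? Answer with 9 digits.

152794638

(4,6) = 5: row 4 has {2,3,4,6,7,8,9}; col 6 has {1,2,7,9}; box has {2,6} → only 5 remains.
(5,3) = 7: row 5 has {1,2,5,6,9}; col 3 has {4,8}; box has {1,3,4,6,8,9} → only 7 remains.
(5,8) = 4: row 5 has {1,2,5,6,7,9}; col 8 has {2,3,7,8,9}; box has {1,2,3,5,6,7,9} → only 4 remains.
(6,2) = 5: row 6 has {1,3,6}; col 2 has {1,2,4,9}; box has {1,3,4,6,7,8,9} → only 5 remains.
(6,3) = 2: row 6 has {1,3,5,6}; col 3 has {4,7,8}; box has {1,3,4,5,6,7,8,9} → only 2 remains.
(6,9) = 8: row 6 has {1,2,3,5,6}; col 9 has {2,5,6,7,9}; box has {1,2,3,4,5,6,7,9} → only 8 remains.
(7,4) = 5: row 7 has {1,2,4,7,8,9}; col 4 has {1,3,6,9}; box has {1,2,3,4,7,9} → only 5 remains.
(7,8) = 6: row 7 has {1,2,4,5,7,8,9}; col 8 has {2,3,4,7,8,9}; box has {2,4,7,8,9} → only 6 remains.
(8,9) = 1: row 8 has {2,3,4,9}; col 9 has {2,5,6,7,8,9}; box has {2,4,6,7,8,9} → only 1 remains.
(3,9) = 4: row 3 has {2,3}; col 9 has {1,2,5,6,7,8,9}; box has {2,6,8,9} → only 4 remains.
(4,5) = 1: row 4 has {2,3,4,5,6,7,8,9}; col 5 has {2,3,4}; box has {2,5,6} → only 1 remains.
(5,4) = 8: row 5 has {1,2,4,5,6,7,9}; col 4 has {1,3,5,6,9}; box has {1,2,5,6} → only 8 remains.
(5,6) = 3: row 5 has {1,2,4,5,6,7,8,9}; col 6 has {1,2,5,7,9}; box has {1,2,5,6,8} → only 3 remains.
(6,6) = 4: row 6 has {1,2,3,5,6,8}; col 6 has {1,2,3,5,7,9}; box has {1,2,3,5,6,8} → only 4 remains.
(7,3) = 3: row 7 has {1,2,4,5,6,7,8,9}; col 3 has {2,4,7,8}; box has {1,2,9} → only 3 remains.
(8,8) = 5: row 8 has {1,2,3,4,9}; col 8 has {2,3,4,6,7,8,9}; box has {1,2,4,6,7,8,9} → only 5 remains.
(9,7) = 3: row 9 has {1,2,7,9}; col 7 has {1,2,4,6,8,9}; box has {1,2,4,5,6,7,8,9} → only 3 remains.
(2,9) = 3: row 2 has {2,9}; col 9 has {1,2,4,5,6,7,8,9}; box has {2,4,6,8,9} → only 3 remains.
(3,8) = 1: row 3 has {2,3,4}; col 8 has {2,3,4,5,6,7,8,9}; box has {2,3,4,6,8,9} → only 1 remains.
(6,4) = 7: row 6 has {1,2,3,4,5,6,8}; col 4 has {1,3,5,6,8,9}; box has {1,2,3,4,5,6,8} → only 7 remains.
(6,5) = 9: row 6 has {1,2,3,4,5,6,7,8}; col 5 has {1,2,3,4}; box has {1,2,3,4,5,6,7,8} → only 9 remains.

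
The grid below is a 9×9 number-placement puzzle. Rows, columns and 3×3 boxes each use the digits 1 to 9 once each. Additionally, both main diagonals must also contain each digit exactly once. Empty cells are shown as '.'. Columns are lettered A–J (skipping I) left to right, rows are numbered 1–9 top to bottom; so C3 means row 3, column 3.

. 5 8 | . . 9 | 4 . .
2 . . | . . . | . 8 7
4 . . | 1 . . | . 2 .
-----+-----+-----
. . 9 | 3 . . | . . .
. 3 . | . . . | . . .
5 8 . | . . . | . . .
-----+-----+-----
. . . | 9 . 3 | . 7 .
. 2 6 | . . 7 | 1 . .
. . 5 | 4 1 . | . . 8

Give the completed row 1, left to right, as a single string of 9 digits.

C3 = 7: row 3 has {1,2,4}; col 3 has {5,6,8,9}; box has {2,4,5,8}; main diagonal has {3,8} → only 7 remains.
C2 = 3: in column 3, 3 can only go here (every other open cell in that column sees a 3).
B2 = 1: in row 2, 1 can only go here (every other open cell in that row sees a 1).
A1 = 6: row 1 has {4,5,8,9}; col 1 has {2,4,5}; box has {1,2,3,4,5,7,8}; main diagonal has {1,3,7,8} → only 6 remains.
B3 = 9: row 3 has {1,2,4,7}; col 2 has {1,2,3,5,8}; box has {1,2,3,4,5,6,7,8} → only 9 remains.
B7 = 4: row 7 has {3,7,9}; col 2 has {1,2,3,5,8,9}; box has {2,5,6} → only 4 remains.
C7 = 1: row 7 has {3,4,7,9}; col 3 has {3,5,6,7,8,9}; box has {2,4,5,6}; anti-diagonal has {2,8} → only 1 remains.
B9 = 7: row 9 has {1,4,5,8}; col 2 has {1,2,3,4,5,8,9}; box has {1,2,4,5,6} → only 7 remains.
J1 = 3: row 1 has {4,5,6,8,9}; col 9 has {7,8}; box has {2,4,7,8}; anti-diagonal has {1,2,8} → only 3 remains.
B4 = 6: row 4 has {3,9}; col 2 has {1,2,3,4,5,7,8,9}; box has {3,5,8,9} → only 6 remains.
A7 = 8: row 7 has {1,3,4,7,9}; col 1 has {2,4,5,6}; box has {1,2,4,5,6,7} → only 8 remains.
A9 = 9: row 9 has {1,4,5,7,8}; col 1 has {2,4,5,6,8}; box has {1,2,4,5,6,7,8}; anti-diagonal has {1,2,3,8} → only 9 remains.
H1 = 1: row 1 has {3,4,5,6,8,9}; col 8 has {2,7,8}; box has {2,3,4,7,8} → only 1 remains.
A8 = 3: row 8 has {1,2,6,7}; col 1 has {2,4,5,6,8,9}; box has {1,2,4,5,6,7,8,9} → only 3 remains.
G2 = 9: in row 2, 9 can only go here (every other open cell in that row sees a 9).
E3 = 3: in row 3, 3 can only go here (every other open cell in that row sees a 3).
F3 = 8: in row 3, 8 can only go here (every other open cell in that row sees an 8).
J6 = 1: in row 6, 1 can only go here (every other open cell in that row sees a 1).
A4 = 1: in row 4, 1 can only go here (every other open cell in that row sees a 1).
A5 = 7: row 5 has {3}; col 1 has {1,2,3,4,5,6,8,9}; box has {1,3,5,6,8,9} → only 7 remains.
F5 = 1: in row 5, 1 can only go here (every other open cell in that row sees a 1).
E6 = 9: in column 5, 9 can only go here (every other open cell in that column sees a 9).
H8 = 9: in main diagonal, 9 can only go here (every other open cell in that diagonal sees a 9).
J5 = 9: in row 5, 9 can only go here (every other open cell in that row sees a 9).
J8 = 4: in row 8, 4 can only go here (every other open cell in that row sees a 4).
D6 = 7: in anti-diagonal, 7 can only go here (every other open cell in that diagonal sees a 7).
D1 = 2: row 1 has {1,3,4,5,6,8,9}; col 4 has {1,3,4,7,9}; box has {1,3,8,9} → only 2 remains.
E1 = 7: row 1 has {1,2,3,4,5,6,8,9}; col 5 has {1,3,9}; box has {1,2,3,8,9} → only 7 remains.

658279413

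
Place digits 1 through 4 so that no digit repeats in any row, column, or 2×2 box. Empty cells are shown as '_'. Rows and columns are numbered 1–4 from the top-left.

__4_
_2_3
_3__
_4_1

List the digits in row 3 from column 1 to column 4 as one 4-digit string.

R1C2 = 1: row 1 has {4}; col 2 has {2,3,4}; box has {2} → only 1 remains.
R1C4 = 2: row 1 has {1,4}; col 4 has {1,3}; box has {3,4} → only 2 remains.
R2C1 = 4: row 2 has {2,3}; col 1 has {}; box has {1,2} → only 4 remains.
R2C3 = 1: row 2 has {2,3,4}; col 3 has {4}; box has {2,3,4} → only 1 remains.
R3C3 = 2: row 3 has {3}; col 3 has {1,4}; box has {1} → only 2 remains.
R3C4 = 4: row 3 has {2,3}; col 4 has {1,2,3}; box has {1,2} → only 4 remains.
R4C1 = 2: row 4 has {1,4}; col 1 has {4}; box has {3,4} → only 2 remains.
R4C3 = 3: row 4 has {1,2,4}; col 3 has {1,2,4}; box has {1,2,4} → only 3 remains.
R1C1 = 3: row 1 has {1,2,4}; col 1 has {2,4}; box has {1,2,4} → only 3 remains.
R3C1 = 1: row 3 has {2,3,4}; col 1 has {2,3,4}; box has {2,3,4} → only 1 remains.

1324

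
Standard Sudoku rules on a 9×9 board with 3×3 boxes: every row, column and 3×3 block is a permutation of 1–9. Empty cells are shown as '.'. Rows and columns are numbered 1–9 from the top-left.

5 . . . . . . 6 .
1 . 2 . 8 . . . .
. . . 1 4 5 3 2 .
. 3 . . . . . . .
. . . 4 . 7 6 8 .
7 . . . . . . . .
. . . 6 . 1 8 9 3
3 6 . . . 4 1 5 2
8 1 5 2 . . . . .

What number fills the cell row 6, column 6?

8

row 1, column 9 = 1: in row 1, 1 can only go here (every other open cell in that row sees a 1).
row 2, column 6 = 6: in row 2, 6 can only go here (every other open cell in that row sees a 6).
row 2, column 4 = 3: in row 2, 3 can only go here (every other open cell in that row sees a 3).
row 1, column 3 = 3: in row 1, 3 can only go here (every other open cell in that row sees a 3).
row 1, column 2 = 8: in row 1, 8 can only go here (every other open cell in that row sees an 8).
row 1, column 7 = 4: in row 1, 4 can only go here (every other open cell in that row sees a 4).
row 2, column 8 = 7: row 2 has {1,2,3,6,8}; col 8 has {2,5,6,8,9}; box has {1,2,3,4,6} → only 7 remains.
row 9, column 7 = 7: row 9 has {1,2,5,8}; col 7 has {1,3,4,6,8}; box has {1,2,3,5,8,9} → only 7 remains.
row 9, column 8 = 4: row 9 has {1,2,5,7,8}; col 8 has {2,5,6,7,8,9}; box has {1,2,3,5,7,8,9} → only 4 remains.
row 9, column 9 = 6: row 9 has {1,2,4,5,7,8}; col 9 has {1,2,3}; box has {1,2,3,4,5,7,8,9} → only 6 remains.
row 4, column 8 = 1: row 4 has {3}; col 8 has {2,4,5,6,7,8,9}; box has {6,8} → only 1 remains.
row 6, column 8 = 3: row 6 has {7}; col 8 has {1,2,4,5,6,7,8,9}; box has {1,6,8} → only 3 remains.
row 2, column 2 = 4: in row 2, 4 can only go here (every other open cell in that row sees a 4).
row 3, column 9 = 8: in row 3, 8 can only go here (every other open cell in that row sees an 8).
row 4, column 9 = 7: in row 4, 7 can only go here (every other open cell in that row sees a 7).
row 5, column 5 = 3: in row 5, 3 can only go here (every other open cell in that row sees a 3).
row 9, column 5 = 9: row 9 has {1,2,4,5,6,7,8}; col 5 has {3,4,8}; box has {1,2,4,6} → only 9 remains.
row 9, column 6 = 3: row 9 has {1,2,4,5,6,7,8,9}; col 6 has {1,4,5,6,7}; box has {1,2,4,6,9} → only 3 remains.
row 8, column 5 = 7: row 8 has {1,2,3,4,5,6}; col 5 has {3,4,8,9}; box has {1,2,3,4,6,9} → only 7 remains.
row 1, column 5 = 2: row 1 has {1,3,4,5,6,8}; col 5 has {3,4,7,8,9}; box has {1,3,4,5,6,8} → only 2 remains.
row 1, column 6 = 9: row 1 has {1,2,3,4,5,6,8}; col 6 has {1,3,4,5,6,7}; box has {1,2,3,4,5,6,8} → only 9 remains.
row 7, column 5 = 5: row 7 has {1,3,6,8,9}; col 5 has {2,3,4,7,8,9}; box has {1,2,3,4,6,7,9} → only 5 remains.
row 8, column 3 = 9: row 8 has {1,2,3,4,5,6,7}; col 3 has {2,3,5}; box has {1,3,5,6,8} → only 9 remains.
row 8, column 4 = 8: row 8 has {1,2,3,4,5,6,7,9}; col 4 has {1,2,3,4,6}; box has {1,2,3,4,5,6,7,9} → only 8 remains.
row 1, column 4 = 7: row 1 has {1,2,3,4,5,6,8,9}; col 4 has {1,2,3,4,6,8}; box has {1,2,3,4,5,6,8,9} → only 7 remains.
row 4, column 5 = 6: row 4 has {1,3,7}; col 5 has {2,3,4,5,7,8,9}; box has {3,4,7} → only 6 remains.
row 5, column 3 = 1: row 5 has {3,4,6,7,8}; col 3 has {2,3,5,9}; box has {3,7} → only 1 remains.
row 6, column 5 = 1: row 6 has {3,7}; col 5 has {2,3,4,5,6,7,8,9}; box has {3,4,6,7} → only 1 remains.
row 6, column 3 = 6: in row 6, 6 can only go here (every other open cell in that row sees a 6).
row 3, column 3 = 7: row 3 has {1,2,3,4,5,8}; col 3 has {1,2,3,5,6,9}; box has {1,2,3,4,5,8} → only 7 remains.
row 7, column 3 = 4: row 7 has {1,3,5,6,8,9}; col 3 has {1,2,3,5,6,7,9}; box has {1,3,5,6,8,9} → only 4 remains.
row 3, column 2 = 9: row 3 has {1,2,3,4,5,7,8}; col 2 has {1,3,4,6,8}; box has {1,2,3,4,5,7,8} → only 9 remains.
row 4, column 3 = 8: row 4 has {1,3,6,7}; col 3 has {1,2,3,4,5,6,7,9}; box has {1,3,6,7} → only 8 remains.
row 4, column 6 = 2: row 4 has {1,3,6,7,8}; col 6 has {1,3,4,5,6,7,9}; box has {1,3,4,6,7} → only 2 remains.
row 6, column 6 = 8: row 6 has {1,3,6,7}; col 6 has {1,2,3,4,5,6,7,9}; box has {1,2,3,4,6,7} → only 8 remains.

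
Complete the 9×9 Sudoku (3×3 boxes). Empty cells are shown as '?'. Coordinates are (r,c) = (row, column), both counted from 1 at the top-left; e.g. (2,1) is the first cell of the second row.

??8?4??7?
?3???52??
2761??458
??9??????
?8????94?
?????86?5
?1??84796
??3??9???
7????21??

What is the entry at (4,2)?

2

(1,7) = 3: row 1 has {4,7,8}; col 7 has {1,2,4,6,7,9}; box has {2,4,5,7,8} → only 3 remains.
(3,6) = 3: row 3 has {1,2,4,5,6,7,8}; col 6 has {2,4,5,8,9}; box has {1,4,5} → only 3 remains.
(4,7) = 8: row 4 has {9}; col 7 has {1,2,3,4,6,7,9}; box has {4,5,6,9} → only 8 remains.
(7,1) = 5: row 7 has {1,4,6,7,8,9}; col 1 has {2,7}; box has {1,3,7} → only 5 remains.
(7,3) = 2: row 7 has {1,4,5,6,7,8,9}; col 3 has {3,6,8,9}; box has {1,3,5,7} → only 2 remains.
(7,4) = 3: row 7 has {1,2,4,5,6,7,8,9}; col 4 has {1}; box has {2,4,8,9} → only 3 remains.
(8,7) = 5: row 8 has {3,9}; col 7 has {1,2,3,4,6,7,8,9}; box has {1,6,7,9} → only 5 remains.
(9,3) = 4: row 9 has {1,2,7}; col 3 has {2,3,6,8,9}; box has {1,2,3,5,7} → only 4 remains.
(9,9) = 3: row 9 has {1,2,4,7}; col 9 has {5,6,8}; box has {1,5,6,7,9} → only 3 remains.
(1,6) = 6: row 1 has {3,4,7,8}; col 6 has {2,3,4,5,8,9}; box has {1,3,4,5} → only 6 remains.
(2,3) = 1: row 2 has {2,3,5}; col 3 has {2,3,4,6,8,9}; box has {2,3,6,7,8} → only 1 remains.
(2,8) = 6: row 2 has {1,2,3,5}; col 8 has {4,5,7,9}; box has {2,3,4,5,7,8} → only 6 remains.
(2,9) = 9: row 2 has {1,2,3,5,6}; col 9 has {3,5,6,8}; box has {2,3,4,5,6,7,8} → only 9 remains.
(3,5) = 9: row 3 has {1,2,3,4,5,6,7,8}; col 5 has {4,8}; box has {1,3,4,5,6} → only 9 remains.
(6,3) = 7: row 6 has {5,6,8}; col 3 has {1,2,3,4,6,8,9}; box has {8,9} → only 7 remains.
(8,2) = 6: row 8 has {3,5,9}; col 2 has {1,3,7,8}; box has {1,2,3,4,5,7} → only 6 remains.
(8,4) = 7: row 8 has {3,5,6,9}; col 4 has {1,3}; box has {2,3,4,8,9} → only 7 remains.
(8,5) = 1: row 8 has {3,5,6,7,9}; col 5 has {4,8,9}; box has {2,3,4,7,8,9} → only 1 remains.
(9,2) = 9: row 9 has {1,2,3,4,7}; col 2 has {1,3,6,7,8}; box has {1,2,3,4,5,6,7} → only 9 remains.
(9,8) = 8: row 9 has {1,2,3,4,7,9}; col 8 has {4,5,6,7,9}; box has {1,3,5,6,7,9} → only 8 remains.
(1,1) = 9: row 1 has {3,4,6,7,8}; col 1 has {2,5,7}; box has {1,2,3,6,7,8} → only 9 remains.
(1,2) = 5: row 1 has {3,4,6,7,8,9}; col 2 has {1,3,6,7,8,9}; box has {1,2,3,6,7,8,9} → only 5 remains.
(1,4) = 2: row 1 has {3,4,5,6,7,8,9}; col 4 has {1,3,7}; box has {1,3,4,5,6,9} → only 2 remains.
(1,9) = 1: row 1 has {2,3,4,5,6,7,8,9}; col 9 has {3,5,6,8,9}; box has {2,3,4,5,6,7,8,9} → only 1 remains.
(2,1) = 4: row 2 has {1,2,3,5,6,9}; col 1 has {2,5,7,9}; box has {1,2,3,5,6,7,8,9} → only 4 remains.
(2,4) = 8: row 2 has {1,2,3,4,5,6,9}; col 4 has {1,2,3,7}; box has {1,2,3,4,5,6,9} → only 8 remains.
(2,5) = 7: row 2 has {1,2,3,4,5,6,8,9}; col 5 has {1,4,8,9}; box has {1,2,3,4,5,6,8,9} → only 7 remains.
(5,3) = 5: row 5 has {4,8,9}; col 3 has {1,2,3,4,6,7,8,9}; box has {7,8,9} → only 5 remains.
(5,4) = 6: row 5 has {4,5,8,9}; col 4 has {1,2,3,7,8}; box has {8} → only 6 remains.
(8,1) = 8: row 8 has {1,3,5,6,7,9}; col 1 has {2,4,5,7,9}; box has {1,2,3,4,5,6,7,9} → only 8 remains.
(8,8) = 2: row 8 has {1,3,5,6,7,8,9}; col 8 has {4,5,6,7,8,9}; box has {1,3,5,6,7,8,9} → only 2 remains.
(8,9) = 4: row 8 has {1,2,3,5,6,7,8,9}; col 9 has {1,3,5,6,8,9}; box has {1,2,3,5,6,7,8,9} → only 4 remains.
(9,4) = 5: row 9 has {1,2,3,4,7,8,9}; col 4 has {1,2,3,6,7,8}; box has {1,2,3,4,7,8,9} → only 5 remains.
(9,5) = 6: row 9 has {1,2,3,4,5,7,8,9}; col 5 has {1,4,7,8,9}; box has {1,2,3,4,5,7,8,9} → only 6 remains.
(4,4) = 4: row 4 has {8,9}; col 4 has {1,2,3,5,6,7,8}; box has {6,8} → only 4 remains.
(6,4) = 9: row 6 has {5,6,7,8}; col 4 has {1,2,3,4,5,6,7,8}; box has {4,6,8} → only 9 remains.
(4,2) = 2: row 4 has {4,8,9}; col 2 has {1,3,5,6,7,8,9}; box has {5,7,8,9} → only 2 remains.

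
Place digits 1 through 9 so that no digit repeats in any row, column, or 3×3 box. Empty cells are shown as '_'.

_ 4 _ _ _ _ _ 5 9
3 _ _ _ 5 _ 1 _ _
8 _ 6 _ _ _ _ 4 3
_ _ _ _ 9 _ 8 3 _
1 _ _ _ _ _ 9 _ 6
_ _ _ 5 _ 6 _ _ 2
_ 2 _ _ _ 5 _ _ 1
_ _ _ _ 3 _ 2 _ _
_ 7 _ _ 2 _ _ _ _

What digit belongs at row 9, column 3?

3

row 2, column 2 = 9: row 2 has {1,3,5}; col 2 has {2,4,7}; box has {3,4,6,8} → only 9 remains.
row 3, column 7 = 7: row 3 has {3,4,6,8}; col 7 has {1,2,8,9}; box has {1,3,4,5,9} → only 7 remains.
row 5, column 8 = 7: row 5 has {1,6,9}; col 8 has {3,4,5}; box has {2,3,6,8,9} → only 7 remains.
row 6, column 7 = 4: row 6 has {2,5,6}; col 7 has {1,2,7,8,9}; box has {2,3,6,7,8,9} → only 4 remains.
row 6, column 8 = 1: row 6 has {2,4,5,6}; col 8 has {3,4,5,7}; box has {2,3,4,6,7,8,9} → only 1 remains.
row 1, column 7 = 6: row 1 has {4,5,9}; col 7 has {1,2,4,7,8,9}; box has {1,3,4,5,7,9} → only 6 remains.
row 2, column 9 = 8: row 2 has {1,3,5,9}; col 9 has {1,2,3,6,9}; box has {1,3,4,5,6,7,9} → only 8 remains.
row 3, column 5 = 1: row 3 has {3,4,6,7,8}; col 5 has {2,3,5,9}; box has {5} → only 1 remains.
row 4, column 9 = 5: row 4 has {3,8,9}; col 9 has {1,2,3,6,8,9}; box has {1,2,3,4,6,7,8,9} → only 5 remains.
row 7, column 7 = 3: row 7 has {1,2,5}; col 7 has {1,2,4,6,7,8,9}; box has {1,2} → only 3 remains.
row 9, column 7 = 5: row 9 has {2,7}; col 7 has {1,2,3,4,6,7,8,9}; box has {1,2,3} → only 5 remains.
row 9, column 9 = 4: row 9 has {2,5,7}; col 9 has {1,2,3,5,6,8,9}; box has {1,2,3,5} → only 4 remains.
row 2, column 8 = 2: row 2 has {1,3,5,8,9}; col 8 has {1,3,4,5,7}; box has {1,3,4,5,6,7,8,9} → only 2 remains.
row 3, column 2 = 5: row 3 has {1,3,4,6,7,8}; col 2 has {2,4,7,9}; box has {3,4,6,8,9} → only 5 remains.
row 4, column 2 = 6: row 4 has {3,5,8,9}; col 2 has {2,4,5,7,9}; box has {1} → only 6 remains.
row 8, column 9 = 7: row 8 has {2,3}; col 9 has {1,2,3,4,5,6,8,9}; box has {1,2,3,4,5} → only 7 remains.
row 2, column 3 = 7: row 2 has {1,2,3,5,8,9}; col 3 has {6}; box has {3,4,5,6,8,9} → only 7 remains.
row 2, column 6 = 4: row 2 has {1,2,3,5,7,8,9}; col 6 has {5,6}; box has {1,5} → only 4 remains.
row 1, column 1 = 2: row 1 has {4,5,6,9}; col 1 has {1,3,8}; box has {3,4,5,6,7,8,9} → only 2 remains.
row 1, column 3 = 1: row 1 has {2,4,5,6,9}; col 3 has {6,7}; box has {2,3,4,5,6,7,8,9} → only 1 remains.
row 2, column 4 = 6: row 2 has {1,2,3,4,5,7,8,9}; col 4 has {5}; box has {1,4,5} → only 6 remains.
row 5, column 3 = 5: in row 5, 5 can only go here (every other open cell in that row sees a 5).
row 8, column 1 = 5: in row 8, 5 can only go here (every other open cell in that row sees a 5).
row 8, column 8 = 6: in row 8, 6 can only go here (every other open cell in that row sees a 6).
row 9, column 3 = 3: in row 9, 3 can only go here (every other open cell in that row sees a 3).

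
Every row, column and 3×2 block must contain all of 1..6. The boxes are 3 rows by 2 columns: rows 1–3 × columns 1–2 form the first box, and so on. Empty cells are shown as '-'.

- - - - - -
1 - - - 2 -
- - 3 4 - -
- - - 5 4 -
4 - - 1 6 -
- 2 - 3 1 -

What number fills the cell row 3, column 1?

2

row 2, column 4 = 6 (sole candidate).
row 3, column 5 = 5 (sole candidate).
row 5, column 3 = 2 (sole candidate).
row 6, column 6 = 5 (sole candidate).
row 1, column 4 = 2 (sole candidate).
row 1, column 5 = 3 (sole candidate).
row 2, column 3 = 5 (sole candidate).
row 2, column 6 = 4 (sole candidate).
row 3, column 2 = 6 (sole candidate).
row 3, column 6 = 1 (sole candidate).
row 4, column 3 = 6 (sole candidate).
row 5, column 6 = 3 (sole candidate).
row 6, column 1 = 6 (sole candidate).
row 6, column 3 = 4 (sole candidate).
row 1, column 1 = 5 (sole candidate).
row 1, column 2 = 4 (sole candidate).
row 1, column 3 = 1 (sole candidate).
row 1, column 6 = 6 (sole candidate).
row 2, column 2 = 3 (sole candidate).
row 3, column 1 = 2: row 3 has {1,3,4,5,6}; col 1 has {1,4,5,6}; box has {1,3,4,5,6} → only 2 remains.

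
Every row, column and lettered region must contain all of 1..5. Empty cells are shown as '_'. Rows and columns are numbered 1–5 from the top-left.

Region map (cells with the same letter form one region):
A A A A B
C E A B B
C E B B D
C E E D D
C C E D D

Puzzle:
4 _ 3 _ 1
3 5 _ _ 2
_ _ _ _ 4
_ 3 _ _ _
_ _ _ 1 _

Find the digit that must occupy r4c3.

r1c2 = 2 (sole candidate).
r1c4 = 5 (sole candidate).
r2c3 = 1 (sole candidate).
r2c4 = 4 (sole candidate).
r3c2 = 1 (sole candidate).
r3c3 = 5 (sole candidate).
r3c4 = 3 (sole candidate).
r4c4 = 2 (sole candidate).
r4c5 = 5 (sole candidate).
r5c2 = 4 (sole candidate).
r5c3 = 2 (sole candidate).
r5c5 = 3 (sole candidate).
r3c1 = 2 (sole candidate).
r4c1 = 1 (sole candidate).
r4c3 = 4: row 4 has {1,2,3,5}; col 3 has {1,2,3,5}; region has {1,2,3,5} → only 4 remains.

4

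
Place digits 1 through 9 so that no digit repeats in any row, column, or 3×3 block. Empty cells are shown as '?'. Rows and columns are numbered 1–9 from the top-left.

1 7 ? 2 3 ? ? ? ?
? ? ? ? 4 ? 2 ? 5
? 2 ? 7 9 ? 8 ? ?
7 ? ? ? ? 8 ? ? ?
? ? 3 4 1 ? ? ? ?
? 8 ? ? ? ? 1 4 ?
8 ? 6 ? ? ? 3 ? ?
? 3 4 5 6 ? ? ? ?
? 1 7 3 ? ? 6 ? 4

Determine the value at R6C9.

R3C3 = 5 (sole candidate).
R1C7 = 4 (hidden single in row 1).
R1C6 = 5 (hidden single in row 1).
R1C3 = 8 (hidden single in row 1).
R2C3 = 9 (sole candidate).
R6C3 = 2 (sole candidate).
R2C2 = 6 (sole candidate).
R2C6 = 1 (sole candidate).
R3C6 = 6 (sole candidate).
R4C3 = 1 (sole candidate).
R2C1 = 3 (sole candidate).
R2C4 = 8 (sole candidate).
R2C8 = 7 (sole candidate).
R3C1 = 4 (sole candidate).
R4C2 = 4 (hidden single in row 4).
R7C6 = 4 (hidden single in row 7).
R7C4 = 1 (hidden single in column 4).
R9C5 = 8 (hidden single in column 5).
R6C6 = 3 (hidden single in column 6).
Singles propagation stalls before the target is settled. Branch on R4C5 (candidates {2,5}).
  Try R4C5 = 5: this forces R4C7=9, R6C5=7, R6C9=6, R7C5=2, R8C7=7; then row 7 has no cell left for 7 — contradiction.
So R4C5 = 2.
R7C5 = 7 (sole candidate).
R6C5 = 5 (sole candidate).
R6C9 = 7: in row 6, 7 can only go here (every other open cell in that row sees a 7).

7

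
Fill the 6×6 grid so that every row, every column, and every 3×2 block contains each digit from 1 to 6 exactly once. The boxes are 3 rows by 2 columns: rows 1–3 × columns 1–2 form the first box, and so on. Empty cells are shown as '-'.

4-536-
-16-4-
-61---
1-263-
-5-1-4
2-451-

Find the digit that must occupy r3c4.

4

r1c2 = 2 (sole candidate).
r1c6 = 1 (sole candidate).
r2c4 = 2 (sole candidate).
r3c4 = 4: row 3 has {1,6}; col 4 has {1,2,3,5,6}; box has {1,2,3,5,6} → only 4 remains.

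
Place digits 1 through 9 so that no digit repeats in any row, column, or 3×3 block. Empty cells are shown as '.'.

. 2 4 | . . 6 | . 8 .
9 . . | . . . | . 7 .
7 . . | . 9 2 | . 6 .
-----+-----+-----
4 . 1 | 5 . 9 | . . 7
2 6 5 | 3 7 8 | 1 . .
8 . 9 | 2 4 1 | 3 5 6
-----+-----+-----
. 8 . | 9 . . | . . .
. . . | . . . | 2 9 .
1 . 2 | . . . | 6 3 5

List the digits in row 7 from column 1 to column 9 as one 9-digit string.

683925714

r4c2 = 3: row 4 has {1,4,5,7,9}; col 2 has {2,6,8}; box has {1,2,4,5,6,8,9} → only 3 remains.
r4c5 = 6: row 4 has {1,3,4,5,7,9}; col 5 has {4,7,9}; box has {1,2,3,4,5,7,8,9} → only 6 remains.
r4c7 = 8: row 4 has {1,3,4,5,6,7,9}; col 7 has {1,2,3,6}; box has {1,3,5,6,7} → only 8 remains.
r4c8 = 2: row 4 has {1,3,4,5,6,7,8,9}; col 8 has {3,5,6,7,8,9}; box has {1,3,5,6,7,8} → only 2 remains.
r5c8 = 4: row 5 has {1,2,3,5,6,7,8}; col 8 has {2,3,5,6,7,8,9}; box has {1,2,3,5,6,7,8} → only 4 remains.
r5c9 = 9: row 5 has {1,2,3,4,5,6,7,8}; col 9 has {5,6,7}; box has {1,2,3,4,5,6,7,8} → only 9 remains.
r6c2 = 7: row 6 has {1,2,3,4,5,6,8,9}; col 2 has {2,3,6,8}; box has {1,2,3,4,5,6,8,9} → only 7 remains.
r7c8 = 1: row 7 has {8,9}; col 8 has {2,3,4,5,6,7,8,9}; box has {2,3,5,6,9} → only 1 remains.
r7c9 = 4: row 7 has {1,8,9}; col 9 has {5,6,7,9}; box has {1,2,3,5,6,9} → only 4 remains.
r8c9 = 8: row 8 has {2,9}; col 9 has {4,5,6,7,9}; box has {1,2,3,4,5,6,9} → only 8 remains.
r9c5 = 8: row 9 has {1,2,3,5,6}; col 5 has {4,6,7,9}; box has {9} → only 8 remains.
r7c7 = 7: row 7 has {1,4,8,9}; col 7 has {1,2,3,6,8}; box has {1,2,3,4,5,6,8,9} → only 7 remains.
r1c4 = 7: in row 1, 7 can only go here (every other open cell in that row sees a 7).
r1c7 = 9: in row 1, 9 can only go here (every other open cell in that row sees a 9).
r9c4 = 4: row 9 has {1,2,3,5,6,8}; col 4 has {2,3,5,7,9}; box has {8,9} → only 4 remains.
r9c6 = 7: row 9 has {1,2,3,4,5,6,8}; col 6 has {1,2,6,8,9}; box has {4,8,9} → only 7 remains.
r9c2 = 9: row 9 has {1,2,3,4,5,6,7,8}; col 2 has {2,3,6,7,8}; box has {1,2,8} → only 9 remains.
r2c9 = 2: in row 2, 2 can only go here (every other open cell in that row sees a 2).
r2c3 = 6: in row 2, 6 can only go here (every other open cell in that row sees a 6).
r7c3 = 3: row 7 has {1,4,7,8,9}; col 3 has {1,2,4,5,6,9}; box has {1,2,8,9} → only 3 remains.
r7c6 = 5: row 7 has {1,3,4,7,8,9}; col 6 has {1,2,6,7,8,9}; box has {4,7,8,9} → only 5 remains.
r8c3 = 7: row 8 has {2,8,9}; col 3 has {1,2,3,4,5,6,9}; box has {1,2,3,8,9} → only 7 remains.
r8c6 = 3: row 8 has {2,7,8,9}; col 6 has {1,2,5,6,7,8,9}; box has {4,5,7,8,9} → only 3 remains.
r2c6 = 4: row 2 has {2,6,7,9}; col 6 has {1,2,3,5,6,7,8,9}; box has {2,6,7,9} → only 4 remains.
r2c7 = 5: row 2 has {2,4,6,7,9}; col 7 has {1,2,3,6,7,8,9}; box has {2,6,7,8,9} → only 5 remains.
r3c3 = 8: row 3 has {2,6,7,9}; col 3 has {1,2,3,4,5,6,7,9}; box has {2,4,6,7,9} → only 8 remains.
r3c4 = 1: row 3 has {2,6,7,8,9}; col 4 has {2,3,4,5,7,9}; box has {2,4,6,7,9} → only 1 remains.
r3c7 = 4: row 3 has {1,2,6,7,8,9}; col 7 has {1,2,3,5,6,7,8,9}; box has {2,5,6,7,8,9} → only 4 remains.
r3c9 = 3: row 3 has {1,2,4,6,7,8,9}; col 9 has {2,4,5,6,7,8,9}; box has {2,4,5,6,7,8,9} → only 3 remains.
r7c1 = 6: row 7 has {1,3,4,5,7,8,9}; col 1 has {1,2,4,7,8,9}; box has {1,2,3,7,8,9} → only 6 remains.
r7c5 = 2: row 7 has {1,3,4,5,6,7,8,9}; col 5 has {4,6,7,8,9}; box has {3,4,5,7,8,9} → only 2 remains.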